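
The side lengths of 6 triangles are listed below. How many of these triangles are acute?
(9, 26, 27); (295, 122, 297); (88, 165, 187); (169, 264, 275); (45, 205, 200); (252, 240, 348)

(9,26,27): 9²+26² = 757 > 729 = 27² → acute
(295,122,297): 122²+295² = 101909 > 88209 = 297² → acute
(88,165,187): 88²+165² = 34969 = 187² → right
(169,264,275): 169²+264² = 98257 > 75625 = 275² → acute
(45,205,200): 45²+200² = 42025 = 205² → right
(252,240,348): 240²+252² = 121104 = 348² → right
3 of the 6 are acute.

3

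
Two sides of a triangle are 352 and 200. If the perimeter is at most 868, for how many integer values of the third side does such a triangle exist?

Triangle inequality: 152 < x < 552. Perimeter ≤ 868 gives x ≤ 868 − 352 − 200 = 316.
So 152 < x ≤ 316; integers 153 through 316: 164 values.

164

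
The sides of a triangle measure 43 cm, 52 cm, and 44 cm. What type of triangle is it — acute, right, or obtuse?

acute

Compare the square of the longest side to the sum of squares of the other two: 43² + 44² = 3785 > 2704 = 52².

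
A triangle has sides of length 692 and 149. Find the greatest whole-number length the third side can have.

840

The third side must be strictly less than 692 + 149 = 841.
The largest integer below 841 is 840.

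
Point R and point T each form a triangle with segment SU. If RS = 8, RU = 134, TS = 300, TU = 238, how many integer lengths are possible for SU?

15

From triangle RSU: 126 < SU < 142.
From triangle TSU: 62 < SU < 538.
Intersection: 126 < SU < 142, so integers 127 through 141: 15 values.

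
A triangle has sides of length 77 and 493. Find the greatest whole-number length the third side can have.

569

The third side must be strictly less than 77 + 493 = 570.
The largest integer below 570 is 569.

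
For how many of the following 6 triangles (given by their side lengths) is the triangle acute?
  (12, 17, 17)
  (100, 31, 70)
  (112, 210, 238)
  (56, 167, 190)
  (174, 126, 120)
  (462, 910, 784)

1

(12,17,17): 12²+17² = 433 > 289 = 17² → acute
(100,31,70): 31²+70² = 5861 < 10000 = 100² → obtuse
(112,210,238): 112²+210² = 56644 = 238² → right
(56,167,190): 56²+167² = 31025 < 36100 = 190² → obtuse
(174,126,120): 120²+126² = 30276 = 174² → right
(462,910,784): 462²+784² = 828100 = 910² → right
1 of the 6 is acute.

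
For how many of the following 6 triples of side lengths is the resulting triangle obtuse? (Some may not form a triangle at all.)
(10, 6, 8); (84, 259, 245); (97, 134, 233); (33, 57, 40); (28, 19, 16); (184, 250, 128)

3

(10,6,8): 6²+8² = 100 = 10² → right
(84,259,245): 84²+245² = 67081 = 259² → right
(97,134,233): 97+134 ≤ 233, not a triangle
(33,57,40): 33²+40² = 2689 < 3249 = 57² → obtuse
(28,19,16): 16²+19² = 617 < 784 = 28² → obtuse
(184,250,128): 128²+184² = 50240 < 62500 = 250² → obtuse
3 of the 6 are obtuse.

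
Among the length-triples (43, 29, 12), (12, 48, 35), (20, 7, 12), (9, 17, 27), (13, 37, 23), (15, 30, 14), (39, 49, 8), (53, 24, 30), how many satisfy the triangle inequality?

1

(12,29,43): 12+29 ≤ 43 → not valid
(12,35,48): 12+35 ≤ 48 → not valid
(7,12,20): 7+12 ≤ 20 → not valid
(9,17,27): 9+17 ≤ 27 → not valid
(13,23,37): 13+23 ≤ 37 → not valid
(14,15,30): 14+15 ≤ 30 → not valid
(8,39,49): 8+39 ≤ 49 → not valid
(24,30,53): 24+30 > 53 → valid
1 of the 8 triples forms a triangle.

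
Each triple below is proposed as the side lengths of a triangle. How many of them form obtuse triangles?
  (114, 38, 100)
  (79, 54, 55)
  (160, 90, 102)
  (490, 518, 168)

(114,38,100): 38²+100² = 11444 < 12996 = 114² → obtuse
(79,54,55): 54²+55² = 5941 < 6241 = 79² → obtuse
(160,90,102): 90²+102² = 18504 < 25600 = 160² → obtuse
(490,518,168): 168²+490² = 268324 = 518² → right
3 of the 4 are obtuse.

3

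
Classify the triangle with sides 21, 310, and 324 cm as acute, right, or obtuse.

Compare the square of the longest side to the sum of squares of the other two: 21² + 310² = 96541 < 104976 = 324².

obtuse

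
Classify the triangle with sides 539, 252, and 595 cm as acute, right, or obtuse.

Compare the square of the longest side to the sum of squares of the other two: 252² + 539² = 354025 = 595².

right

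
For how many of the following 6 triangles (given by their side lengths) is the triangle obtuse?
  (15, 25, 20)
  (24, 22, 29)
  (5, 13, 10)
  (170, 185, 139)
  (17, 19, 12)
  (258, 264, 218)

(15,25,20): 15²+20² = 625 = 25² → right
(24,22,29): 22²+24² = 1060 > 841 = 29² → acute
(5,13,10): 5²+10² = 125 < 169 = 13² → obtuse
(170,185,139): 139²+170² = 48221 > 34225 = 185² → acute
(17,19,12): 12²+17² = 433 > 361 = 19² → acute
(258,264,218): 218²+258² = 114088 > 69696 = 264² → acute
1 of the 6 is obtuse.

1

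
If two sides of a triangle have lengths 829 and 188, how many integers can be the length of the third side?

The third side lies in the open interval (641, 1017).
Integers from 642 to 1016 inclusive: 1016 − 642 + 1 = 375.

375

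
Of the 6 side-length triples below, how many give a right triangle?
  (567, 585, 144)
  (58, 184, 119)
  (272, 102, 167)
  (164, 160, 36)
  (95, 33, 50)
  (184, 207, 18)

(567,585,144): 144²+567² = 342225 = 585² → right
(58,184,119): 58+119 ≤ 184, not a triangle
(272,102,167): 102+167 ≤ 272, not a triangle
(164,160,36): 36²+160² = 26896 = 164² → right
(95,33,50): 33+50 ≤ 95, not a triangle
(184,207,18): 18+184 ≤ 207, not a triangle
2 of the 6 are right.

2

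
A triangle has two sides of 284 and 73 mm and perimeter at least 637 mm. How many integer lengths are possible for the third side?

77

Triangle inequality: 211 < x < 357. Perimeter ≥ 637 gives x ≥ 637 − 284 − 73 = 280.
So 280 ≤ x < 357; integers 280 through 356: 77 values.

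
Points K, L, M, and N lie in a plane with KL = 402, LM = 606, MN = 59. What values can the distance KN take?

145 ≤ KN ≤ 1067

The maximum is all hops collinear in one direction: 402 + 606 + 59 = 1067.
The longest hop is 606; the others sum to 461. Folding the others back against it leaves at least 606 − 461 = 145.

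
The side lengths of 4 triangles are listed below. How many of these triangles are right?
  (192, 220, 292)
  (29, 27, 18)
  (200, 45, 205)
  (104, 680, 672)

3

(192,220,292): 192²+220² = 85264 = 292² → right
(29,27,18): 18²+27² = 1053 > 841 = 29² → acute
(200,45,205): 45²+200² = 42025 = 205² → right
(104,680,672): 104²+672² = 462400 = 680² → right
3 of the 4 are right.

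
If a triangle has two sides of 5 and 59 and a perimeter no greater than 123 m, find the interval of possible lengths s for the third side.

Triangle inequality alone gives 54 < s < 64.
The perimeter condition gives s ≤ 123 − 5 − 59 = 59.
Intersecting the two: 54 < s ≤ 59.

54 < s ≤ 59 m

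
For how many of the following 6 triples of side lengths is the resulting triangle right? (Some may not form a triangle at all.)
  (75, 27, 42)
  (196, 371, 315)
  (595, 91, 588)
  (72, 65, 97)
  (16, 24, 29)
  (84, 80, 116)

4

(75,27,42): 27+42 ≤ 75, not a triangle
(196,371,315): 196²+315² = 137641 = 371² → right
(595,91,588): 91²+588² = 354025 = 595² → right
(72,65,97): 65²+72² = 9409 = 97² → right
(16,24,29): 16²+24² = 832 < 841 = 29² → obtuse
(84,80,116): 80²+84² = 13456 = 116² → right
4 of the 6 are right.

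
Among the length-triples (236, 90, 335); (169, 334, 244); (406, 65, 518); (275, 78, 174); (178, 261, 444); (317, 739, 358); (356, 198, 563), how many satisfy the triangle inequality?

(90,236,335): 90+236 ≤ 335 → not valid
(169,244,334): 169+244 > 334 → valid
(65,406,518): 65+406 ≤ 518 → not valid
(78,174,275): 78+174 ≤ 275 → not valid
(178,261,444): 178+261 ≤ 444 → not valid
(317,358,739): 317+358 ≤ 739 → not valid
(198,356,563): 198+356 ≤ 563 → not valid
1 of the 7 triples forms a triangle.

1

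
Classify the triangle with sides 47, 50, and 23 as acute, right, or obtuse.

acute

Compare the square of the longest side to the sum of squares of the other two: 23² + 47² = 2738 > 2500 = 50².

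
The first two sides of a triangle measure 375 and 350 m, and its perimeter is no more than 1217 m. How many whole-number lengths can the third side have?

467

Triangle inequality: 25 < x < 725. Perimeter ≤ 1217 gives x ≤ 1217 − 375 − 350 = 492.
So 25 < x ≤ 492; integers 26 through 492: 467 values.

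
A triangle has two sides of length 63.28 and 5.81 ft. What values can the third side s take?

By the triangle inequality, s must be less than 63.28 + 5.81 = 69.09 and greater than |63.28 − 5.81| = 57.47.

57.47 < s < 69.09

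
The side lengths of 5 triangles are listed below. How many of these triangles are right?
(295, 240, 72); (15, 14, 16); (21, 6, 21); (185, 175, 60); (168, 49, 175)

2

(295,240,72): 72²+240² = 62784 < 87025 = 295² → obtuse
(15,14,16): 14²+15² = 421 > 256 = 16² → acute
(21,6,21): 6²+21² = 477 > 441 = 21² → acute
(185,175,60): 60²+175² = 34225 = 185² → right
(168,49,175): 49²+168² = 30625 = 175² → right
2 of the 5 are right.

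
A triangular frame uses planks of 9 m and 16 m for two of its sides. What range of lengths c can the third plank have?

By the triangle inequality, c must be less than 9 + 16 = 25 and greater than |9 − 16| = 7.

7 < c < 25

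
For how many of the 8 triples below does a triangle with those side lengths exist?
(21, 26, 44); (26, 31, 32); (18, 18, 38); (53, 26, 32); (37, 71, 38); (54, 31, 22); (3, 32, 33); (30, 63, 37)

(21,26,44): 21+26 > 44 → valid
(26,31,32): 26+31 > 32 → valid
(18,18,38): 18+18 ≤ 38 → not valid
(26,32,53): 26+32 > 53 → valid
(37,38,71): 37+38 > 71 → valid
(22,31,54): 22+31 ≤ 54 → not valid
(3,32,33): 3+32 > 33 → valid
(30,37,63): 30+37 > 63 → valid
6 of the 8 triples form a triangle.

6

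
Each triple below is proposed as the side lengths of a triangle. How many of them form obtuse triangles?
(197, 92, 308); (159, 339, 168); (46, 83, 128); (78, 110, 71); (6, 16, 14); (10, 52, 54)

(197,92,308): 92+197 ≤ 308, not a triangle
(159,339,168): 159+168 ≤ 339, not a triangle
(46,83,128): 46²+83² = 9005 < 16384 = 128² → obtuse
(78,110,71): 71²+78² = 11125 < 12100 = 110² → obtuse
(6,16,14): 6²+14² = 232 < 256 = 16² → obtuse
(10,52,54): 10²+52² = 2804 < 2916 = 54² → obtuse
4 of the 6 are obtuse.

4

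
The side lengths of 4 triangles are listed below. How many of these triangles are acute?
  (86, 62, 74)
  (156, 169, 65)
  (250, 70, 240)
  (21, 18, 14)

2

(86,62,74): 62²+74² = 9320 > 7396 = 86² → acute
(156,169,65): 65²+156² = 28561 = 169² → right
(250,70,240): 70²+240² = 62500 = 250² → right
(21,18,14): 14²+18² = 520 > 441 = 21² → acute
2 of the 4 are acute.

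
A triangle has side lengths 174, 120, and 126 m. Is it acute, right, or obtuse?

right

Compare the square of the longest side to the sum of squares of the other two: 120² + 126² = 30276 = 174².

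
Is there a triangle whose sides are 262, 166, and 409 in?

Yes

The longest side is 409, and the other two sum to 428.
Since 428 > 409, the triangle inequality holds.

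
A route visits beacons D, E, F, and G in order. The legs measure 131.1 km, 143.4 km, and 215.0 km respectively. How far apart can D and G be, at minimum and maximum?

0 ≤ DG ≤ 489.5 km

The maximum is all hops collinear in one direction: 131.1 + 143.4 + 215.0 = 489.5.
The longest hop is 215.0; the others sum to 274.5. Since 215.0 ≤ 274.5, the path can fold back on itself completely, so the minimum distance is 0.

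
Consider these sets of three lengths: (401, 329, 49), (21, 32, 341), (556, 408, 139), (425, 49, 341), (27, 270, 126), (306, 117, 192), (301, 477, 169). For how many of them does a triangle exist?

(49,329,401): 49+329 ≤ 401 → not valid
(21,32,341): 21+32 ≤ 341 → not valid
(139,408,556): 139+408 ≤ 556 → not valid
(49,341,425): 49+341 ≤ 425 → not valid
(27,126,270): 27+126 ≤ 270 → not valid
(117,192,306): 117+192 > 306 → valid
(169,301,477): 169+301 ≤ 477 → not valid
1 of the 7 triples forms a triangle.

1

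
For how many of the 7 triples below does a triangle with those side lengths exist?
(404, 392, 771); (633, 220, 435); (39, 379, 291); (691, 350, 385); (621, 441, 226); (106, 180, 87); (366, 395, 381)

(392,404,771): 392+404 > 771 → valid
(220,435,633): 220+435 > 633 → valid
(39,291,379): 39+291 ≤ 379 → not valid
(350,385,691): 350+385 > 691 → valid
(226,441,621): 226+441 > 621 → valid
(87,106,180): 87+106 > 180 → valid
(366,381,395): 366+381 > 395 → valid
6 of the 7 triples form a triangle.

6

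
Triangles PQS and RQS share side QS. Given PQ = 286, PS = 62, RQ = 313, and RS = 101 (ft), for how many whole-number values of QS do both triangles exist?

123

From triangle PQS: 224 < QS < 348.
From triangle RQS: 212 < QS < 414.
Intersection: 224 < QS < 348, so integers 225 through 347: 123 values.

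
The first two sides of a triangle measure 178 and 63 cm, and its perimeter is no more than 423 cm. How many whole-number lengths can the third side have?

67

Triangle inequality: 115 < x < 241. Perimeter ≤ 423 gives x ≤ 423 − 178 − 63 = 182.
So 115 < x ≤ 182; integers 116 through 182: 67 values.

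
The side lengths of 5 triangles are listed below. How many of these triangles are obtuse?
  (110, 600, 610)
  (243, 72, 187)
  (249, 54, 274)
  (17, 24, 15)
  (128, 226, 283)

(110,600,610): 110²+600² = 372100 = 610² → right
(243,72,187): 72²+187² = 40153 < 59049 = 243² → obtuse
(249,54,274): 54²+249² = 64917 < 75076 = 274² → obtuse
(17,24,15): 15²+17² = 514 < 576 = 24² → obtuse
(128,226,283): 128²+226² = 67460 < 80089 = 283² → obtuse
4 of the 5 are obtuse.

4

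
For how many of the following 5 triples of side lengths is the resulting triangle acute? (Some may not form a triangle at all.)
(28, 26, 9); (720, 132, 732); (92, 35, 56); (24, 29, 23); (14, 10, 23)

1

(28,26,9): 9²+26² = 757 < 784 = 28² → obtuse
(720,132,732): 132²+720² = 535824 = 732² → right
(92,35,56): 35+56 ≤ 92, not a triangle
(24,29,23): 23²+24² = 1105 > 841 = 29² → acute
(14,10,23): 10²+14² = 296 < 529 = 23² → obtuse
1 of the 5 is acute.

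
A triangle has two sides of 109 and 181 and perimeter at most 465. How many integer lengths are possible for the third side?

Triangle inequality: 72 < x < 290. Perimeter ≤ 465 gives x ≤ 465 − 109 − 181 = 175.
So 72 < x ≤ 175; integers 73 through 175: 103 values.

103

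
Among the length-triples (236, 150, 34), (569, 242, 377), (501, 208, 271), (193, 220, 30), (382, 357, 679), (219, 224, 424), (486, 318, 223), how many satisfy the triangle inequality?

5

(34,150,236): 34+150 ≤ 236 → not valid
(242,377,569): 242+377 > 569 → valid
(208,271,501): 208+271 ≤ 501 → not valid
(30,193,220): 30+193 > 220 → valid
(357,382,679): 357+382 > 679 → valid
(219,224,424): 219+224 > 424 → valid
(223,318,486): 223+318 > 486 → valid
5 of the 7 triples form a triangle.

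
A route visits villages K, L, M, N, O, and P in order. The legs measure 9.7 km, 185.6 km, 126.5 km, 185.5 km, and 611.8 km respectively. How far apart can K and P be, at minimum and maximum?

104.5 ≤ KP ≤ 1119.1 km

The maximum is all hops collinear in one direction: 9.7 + 185.6 + 126.5 + 185.5 + 611.8 = 1119.1.
The longest hop is 611.8; the others sum to 507.3. Folding the others back against it leaves at least 611.8 − 507.3 = 104.5.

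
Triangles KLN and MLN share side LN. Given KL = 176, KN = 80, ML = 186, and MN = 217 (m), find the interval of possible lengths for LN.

From triangle KLN: |176 − 80| < LN < 176 + 80, i.e. 96 < LN < 256.
From triangle MLN: 31 < LN < 403.
Both must hold, so LN lies in the intersection.

96 < LN < 256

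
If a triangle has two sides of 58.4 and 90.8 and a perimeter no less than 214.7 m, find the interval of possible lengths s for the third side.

Triangle inequality alone gives 32.4 < s < 149.2.
The perimeter condition gives s ≥ 214.7 − 58.4 − 90.8 = 65.5.
Intersecting the two: 65.5 ≤ s < 149.2.

65.5 ≤ s < 149.2 m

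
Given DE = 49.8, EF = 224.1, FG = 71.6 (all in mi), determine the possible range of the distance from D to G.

102.7 ≤ DG ≤ 345.5 mi

The maximum is all hops collinear in one direction: 49.8 + 224.1 + 71.6 = 345.5.
The longest hop is 224.1; the others sum to 121.4. Folding the others back against it leaves at least 224.1 − 121.4 = 102.7.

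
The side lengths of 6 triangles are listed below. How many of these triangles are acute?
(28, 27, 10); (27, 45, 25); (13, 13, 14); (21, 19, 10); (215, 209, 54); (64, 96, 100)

(28,27,10): 10²+27² = 829 > 784 = 28² → acute
(27,45,25): 25²+27² = 1354 < 2025 = 45² → obtuse
(13,13,14): 13²+13² = 338 > 196 = 14² → acute
(21,19,10): 10²+19² = 461 > 441 = 21² → acute
(215,209,54): 54²+209² = 46597 > 46225 = 215² → acute
(64,96,100): 64²+96² = 13312 > 10000 = 100² → acute
5 of the 6 are acute.

5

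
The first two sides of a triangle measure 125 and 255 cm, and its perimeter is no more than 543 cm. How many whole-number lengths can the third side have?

Triangle inequality: 130 < x < 380. Perimeter ≤ 543 gives x ≤ 543 − 125 − 255 = 163.
So 130 < x ≤ 163; integers 131 through 163: 33 values.

33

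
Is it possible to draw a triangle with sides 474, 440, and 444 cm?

The longest side is 474, and the other two sum to 884.
Since 884 > 474, the triangle inequality holds.

Yes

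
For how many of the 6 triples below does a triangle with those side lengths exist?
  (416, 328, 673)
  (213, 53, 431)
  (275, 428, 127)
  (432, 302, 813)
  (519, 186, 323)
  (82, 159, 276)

1

(328,416,673): 328+416 > 673 → valid
(53,213,431): 53+213 ≤ 431 → not valid
(127,275,428): 127+275 ≤ 428 → not valid
(302,432,813): 302+432 ≤ 813 → not valid
(186,323,519): 186+323 ≤ 519 → not valid
(82,159,276): 82+159 ≤ 276 → not valid
1 of the 6 triples forms a triangle.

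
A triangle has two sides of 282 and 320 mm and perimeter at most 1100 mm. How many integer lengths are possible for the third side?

460

Triangle inequality: 38 < x < 602. Perimeter ≤ 1100 gives x ≤ 1100 − 282 − 320 = 498.
So 38 < x ≤ 498; integers 39 through 498: 460 values.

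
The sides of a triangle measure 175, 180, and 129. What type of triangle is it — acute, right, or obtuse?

acute

Compare the square of the longest side to the sum of squares of the other two: 129² + 175² = 47266 > 32400 = 180².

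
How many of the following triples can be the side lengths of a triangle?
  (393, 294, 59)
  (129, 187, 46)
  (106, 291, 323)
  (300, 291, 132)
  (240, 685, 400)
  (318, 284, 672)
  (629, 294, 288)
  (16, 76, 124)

2

(59,294,393): 59+294 ≤ 393 → not valid
(46,129,187): 46+129 ≤ 187 → not valid
(106,291,323): 106+291 > 323 → valid
(132,291,300): 132+291 > 300 → valid
(240,400,685): 240+400 ≤ 685 → not valid
(284,318,672): 284+318 ≤ 672 → not valid
(288,294,629): 288+294 ≤ 629 → not valid
(16,76,124): 16+76 ≤ 124 → not valid
2 of the 8 triples form a triangle.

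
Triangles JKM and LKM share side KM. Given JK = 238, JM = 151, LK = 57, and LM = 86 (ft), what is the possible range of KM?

From triangle JKM: |238 − 151| < KM < 238 + 151, i.e. 87 < KM < 389.
From triangle LKM: 29 < KM < 143.
Both must hold, so KM lies in the intersection.

87 < KM < 143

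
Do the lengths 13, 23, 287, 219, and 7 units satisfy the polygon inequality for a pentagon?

For a pentagon, each side must be shorter than the sum of the others.
Here the longest side is 287, but the remaining 4 sides sum to only 262.

No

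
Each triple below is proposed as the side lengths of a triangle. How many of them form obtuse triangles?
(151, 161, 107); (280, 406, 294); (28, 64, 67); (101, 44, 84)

(151,161,107): 107²+151² = 34250 > 25921 = 161² → acute
(280,406,294): 280²+294² = 164836 = 406² → right
(28,64,67): 28²+64² = 4880 > 4489 = 67² → acute
(101,44,84): 44²+84² = 8992 < 10201 = 101² → obtuse
1 of the 4 is obtuse.

1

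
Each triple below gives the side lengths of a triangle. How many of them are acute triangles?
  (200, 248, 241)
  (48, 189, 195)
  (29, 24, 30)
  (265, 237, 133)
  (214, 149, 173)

4

(200,248,241): 200²+241² = 98081 > 61504 = 248² → acute
(48,189,195): 48²+189² = 38025 = 195² → right
(29,24,30): 24²+29² = 1417 > 900 = 30² → acute
(265,237,133): 133²+237² = 73858 > 70225 = 265² → acute
(214,149,173): 149²+173² = 52130 > 45796 = 214² → acute
4 of the 5 are acute.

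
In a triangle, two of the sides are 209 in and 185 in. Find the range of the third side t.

By the triangle inequality, t must be less than 209 + 185 = 394 and greater than |209 − 185| = 24.

24 < t < 394 (in)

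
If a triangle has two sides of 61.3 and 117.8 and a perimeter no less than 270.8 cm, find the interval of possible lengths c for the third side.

91.7 ≤ c < 179.1

Triangle inequality alone gives 56.5 < c < 179.1.
The perimeter condition gives c ≥ 270.8 − 61.3 − 117.8 = 91.7.
Intersecting the two: 91.7 ≤ c < 179.1.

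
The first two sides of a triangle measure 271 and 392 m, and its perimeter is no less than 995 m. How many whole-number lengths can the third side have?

331

Triangle inequality: 121 < x < 663. Perimeter ≥ 995 gives x ≥ 995 − 271 − 392 = 332.
So 332 ≤ x < 663; integers 332 through 662: 331 values.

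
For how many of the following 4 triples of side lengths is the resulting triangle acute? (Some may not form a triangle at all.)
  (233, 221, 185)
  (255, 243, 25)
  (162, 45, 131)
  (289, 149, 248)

2

(233,221,185): 185²+221² = 83066 > 54289 = 233² → acute
(255,243,25): 25²+243² = 59674 < 65025 = 255² → obtuse
(162,45,131): 45²+131² = 19186 < 26244 = 162² → obtuse
(289,149,248): 149²+248² = 83705 > 83521 = 289² → acute
2 of the 4 are acute.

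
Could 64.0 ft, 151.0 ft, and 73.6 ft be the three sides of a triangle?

No

The longest side is 151.0, but the other two sum to only 137.6.
137.6 < 151.0, so the triangle inequality fails.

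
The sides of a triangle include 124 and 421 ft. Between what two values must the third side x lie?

By the triangle inequality, x must be less than 124 + 421 = 545 and greater than |124 − 421| = 297.

297 < x < 545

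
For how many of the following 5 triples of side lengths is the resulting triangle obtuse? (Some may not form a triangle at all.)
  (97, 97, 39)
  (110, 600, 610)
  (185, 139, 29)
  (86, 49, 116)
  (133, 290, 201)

2

(97,97,39): 39²+97² = 10930 > 9409 = 97² → acute
(110,600,610): 110²+600² = 372100 = 610² → right
(185,139,29): 29+139 ≤ 185, not a triangle
(86,49,116): 49²+86² = 9797 < 13456 = 116² → obtuse
(133,290,201): 133²+201² = 58090 < 84100 = 290² → obtuse
2 of the 5 are obtuse.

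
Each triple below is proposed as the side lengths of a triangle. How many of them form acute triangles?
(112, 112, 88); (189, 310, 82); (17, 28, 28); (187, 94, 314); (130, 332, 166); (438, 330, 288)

(112,112,88): 88²+112² = 20288 > 12544 = 112² → acute
(189,310,82): 82+189 ≤ 310, not a triangle
(17,28,28): 17²+28² = 1073 > 784 = 28² → acute
(187,94,314): 94+187 ≤ 314, not a triangle
(130,332,166): 130+166 ≤ 332, not a triangle
(438,330,288): 288²+330² = 191844 = 438² → right
2 of the 6 are acute.

2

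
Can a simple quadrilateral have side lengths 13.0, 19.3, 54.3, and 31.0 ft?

Yes

A quadrilateral exists iff every side is shorter than the sum of the others — equivalently, the longest side is less than the sum of the rest.
Longest side 54.3 < 63.3 (sum of the remaining 3), so yes.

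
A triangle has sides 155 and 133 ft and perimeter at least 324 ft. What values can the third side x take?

36 ≤ x < 288 ft

Triangle inequality alone gives 22 < x < 288.
The perimeter condition gives x ≥ 324 − 155 − 133 = 36.
Intersecting the two: 36 ≤ x < 288.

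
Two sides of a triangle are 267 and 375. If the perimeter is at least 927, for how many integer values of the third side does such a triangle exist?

Triangle inequality: 108 < x < 642. Perimeter ≥ 927 gives x ≥ 927 − 267 − 375 = 285.
So 285 ≤ x < 642; integers 285 through 641: 357 values.

357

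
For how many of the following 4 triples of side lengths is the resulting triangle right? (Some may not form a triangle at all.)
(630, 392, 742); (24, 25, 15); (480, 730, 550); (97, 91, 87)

(630,392,742): 392²+630² = 550564 = 742² → right
(24,25,15): 15²+24² = 801 > 625 = 25² → acute
(480,730,550): 480²+550² = 532900 = 730² → right
(97,91,87): 87²+91² = 15850 > 9409 = 97² → acute
2 of the 4 are right.

2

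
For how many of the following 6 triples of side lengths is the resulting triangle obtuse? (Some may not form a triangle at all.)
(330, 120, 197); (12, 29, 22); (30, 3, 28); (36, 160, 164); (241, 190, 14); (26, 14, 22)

(330,120,197): 120+197 ≤ 330, not a triangle
(12,29,22): 12²+22² = 628 < 841 = 29² → obtuse
(30,3,28): 3²+28² = 793 < 900 = 30² → obtuse
(36,160,164): 36²+160² = 26896 = 164² → right
(241,190,14): 14+190 ≤ 241, not a triangle
(26,14,22): 14²+22² = 680 > 676 = 26² → acute
2 of the 6 are obtuse.

2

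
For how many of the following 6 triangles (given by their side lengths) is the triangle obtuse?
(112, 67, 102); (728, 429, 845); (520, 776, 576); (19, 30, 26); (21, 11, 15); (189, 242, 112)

(112,67,102): 67²+102² = 14893 > 12544 = 112² → acute
(728,429,845): 429²+728² = 714025 = 845² → right
(520,776,576): 520²+576² = 602176 = 776² → right
(19,30,26): 19²+26² = 1037 > 900 = 30² → acute
(21,11,15): 11²+15² = 346 < 441 = 21² → obtuse
(189,242,112): 112²+189² = 48265 < 58564 = 242² → obtuse
2 of the 6 are obtuse.

2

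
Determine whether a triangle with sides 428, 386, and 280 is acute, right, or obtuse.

acute

Compare the square of the longest side to the sum of squares of the other two: 280² + 386² = 227396 > 183184 = 428².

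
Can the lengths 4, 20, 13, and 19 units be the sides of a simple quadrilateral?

Yes

A quadrilateral exists iff every side is shorter than the sum of the others — equivalently, the longest side is less than the sum of the rest.
Longest side 20 < 36 (sum of the remaining 3), so yes.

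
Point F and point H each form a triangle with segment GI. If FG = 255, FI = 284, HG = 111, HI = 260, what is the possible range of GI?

149 < GI < 371

From triangle FGI: |255 − 284| < GI < 255 + 284, i.e. 29 < GI < 539.
From triangle HGI: 149 < GI < 371.
Both must hold, so GI lies in the intersection.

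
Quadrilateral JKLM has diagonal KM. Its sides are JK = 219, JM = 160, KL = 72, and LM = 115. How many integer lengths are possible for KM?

From triangle JKM: 59 < KM < 379.
From triangle LKM: 43 < KM < 187.
Intersection: 59 < KM < 187, so integers 60 through 186: 127 values.

127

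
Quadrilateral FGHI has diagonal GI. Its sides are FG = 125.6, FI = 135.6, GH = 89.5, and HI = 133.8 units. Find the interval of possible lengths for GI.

From triangle FGI: |125.6 − 135.6| < GI < 125.6 + 135.6, i.e. 10.0 < GI < 261.2.
From triangle HGI: 44.3 < GI < 223.3.
Both must hold, so GI lies in the intersection.

44.3 < GI < 223.3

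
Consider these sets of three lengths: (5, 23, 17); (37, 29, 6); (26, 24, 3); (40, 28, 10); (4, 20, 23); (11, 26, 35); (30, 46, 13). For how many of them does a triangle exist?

3

(5,17,23): 5+17 ≤ 23 → not valid
(6,29,37): 6+29 ≤ 37 → not valid
(3,24,26): 3+24 > 26 → valid
(10,28,40): 10+28 ≤ 40 → not valid
(4,20,23): 4+20 > 23 → valid
(11,26,35): 11+26 > 35 → valid
(13,30,46): 13+30 ≤ 46 → not valid
3 of the 7 triples form a triangle.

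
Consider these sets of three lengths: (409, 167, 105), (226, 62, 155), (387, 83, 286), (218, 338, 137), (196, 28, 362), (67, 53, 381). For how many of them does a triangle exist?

1

(105,167,409): 105+167 ≤ 409 → not valid
(62,155,226): 62+155 ≤ 226 → not valid
(83,286,387): 83+286 ≤ 387 → not valid
(137,218,338): 137+218 > 338 → valid
(28,196,362): 28+196 ≤ 362 → not valid
(53,67,381): 53+67 ≤ 381 → not valid
1 of the 6 triples forms a triangle.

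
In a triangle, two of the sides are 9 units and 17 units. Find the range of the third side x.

By the triangle inequality, x must be less than 9 + 17 = 26 and greater than |9 − 17| = 8.

8 < x < 26 (units)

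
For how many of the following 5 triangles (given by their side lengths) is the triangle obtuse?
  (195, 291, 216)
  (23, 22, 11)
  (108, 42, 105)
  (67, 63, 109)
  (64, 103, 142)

(195,291,216): 195²+216² = 84681 = 291² → right
(23,22,11): 11²+22² = 605 > 529 = 23² → acute
(108,42,105): 42²+105² = 12789 > 11664 = 108² → acute
(67,63,109): 63²+67² = 8458 < 11881 = 109² → obtuse
(64,103,142): 64²+103² = 14705 < 20164 = 142² → obtuse
2 of the 5 are obtuse.

2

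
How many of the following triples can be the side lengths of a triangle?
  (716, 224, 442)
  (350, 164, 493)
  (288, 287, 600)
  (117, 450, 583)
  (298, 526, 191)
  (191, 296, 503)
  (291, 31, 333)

1

(224,442,716): 224+442 ≤ 716 → not valid
(164,350,493): 164+350 > 493 → valid
(287,288,600): 287+288 ≤ 600 → not valid
(117,450,583): 117+450 ≤ 583 → not valid
(191,298,526): 191+298 ≤ 526 → not valid
(191,296,503): 191+296 ≤ 503 → not valid
(31,291,333): 31+291 ≤ 333 → not valid
1 of the 7 triples forms a triangle.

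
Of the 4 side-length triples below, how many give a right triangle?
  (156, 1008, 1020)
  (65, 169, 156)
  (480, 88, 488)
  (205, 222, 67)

(156,1008,1020): 156²+1008² = 1040400 = 1020² → right
(65,169,156): 65²+156² = 28561 = 169² → right
(480,88,488): 88²+480² = 238144 = 488² → right
(205,222,67): 67²+205² = 46514 < 49284 = 222² → obtuse
3 of the 4 are right.

3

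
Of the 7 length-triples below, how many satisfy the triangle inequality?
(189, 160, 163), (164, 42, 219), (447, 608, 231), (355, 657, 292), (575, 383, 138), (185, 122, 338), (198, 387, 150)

2

(160,163,189): 160+163 > 189 → valid
(42,164,219): 42+164 ≤ 219 → not valid
(231,447,608): 231+447 > 608 → valid
(292,355,657): 292+355 ≤ 657 → not valid
(138,383,575): 138+383 ≤ 575 → not valid
(122,185,338): 122+185 ≤ 338 → not valid
(150,198,387): 150+198 ≤ 387 → not valid
2 of the 7 triples form a triangle.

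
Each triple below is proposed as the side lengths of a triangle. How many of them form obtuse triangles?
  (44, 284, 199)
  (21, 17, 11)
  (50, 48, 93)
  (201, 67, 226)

(44,284,199): 44+199 ≤ 284, not a triangle
(21,17,11): 11²+17² = 410 < 441 = 21² → obtuse
(50,48,93): 48²+50² = 4804 < 8649 = 93² → obtuse
(201,67,226): 67²+201² = 44890 < 51076 = 226² → obtuse
3 of the 4 are obtuse.

3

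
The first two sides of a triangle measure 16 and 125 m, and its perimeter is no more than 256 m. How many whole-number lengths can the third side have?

6

Triangle inequality: 109 < x < 141. Perimeter ≤ 256 gives x ≤ 256 − 16 − 125 = 115.
So 109 < x ≤ 115; integers 110 through 115: 6 values.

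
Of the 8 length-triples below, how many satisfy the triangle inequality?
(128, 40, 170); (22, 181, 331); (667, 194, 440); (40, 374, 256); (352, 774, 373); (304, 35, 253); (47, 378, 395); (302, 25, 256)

1

(40,128,170): 40+128 ≤ 170 → not valid
(22,181,331): 22+181 ≤ 331 → not valid
(194,440,667): 194+440 ≤ 667 → not valid
(40,256,374): 40+256 ≤ 374 → not valid
(352,373,774): 352+373 ≤ 774 → not valid
(35,253,304): 35+253 ≤ 304 → not valid
(47,378,395): 47+378 > 395 → valid
(25,256,302): 25+256 ≤ 302 → not valid
1 of the 8 triples forms a triangle.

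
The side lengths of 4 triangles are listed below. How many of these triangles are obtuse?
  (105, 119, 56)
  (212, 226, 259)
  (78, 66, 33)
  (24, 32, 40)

(105,119,56): 56²+105² = 14161 = 119² → right
(212,226,259): 212²+226² = 96020 > 67081 = 259² → acute
(78,66,33): 33²+66² = 5445 < 6084 = 78² → obtuse
(24,32,40): 24²+32² = 1600 = 40² → right
1 of the 4 is obtuse.

1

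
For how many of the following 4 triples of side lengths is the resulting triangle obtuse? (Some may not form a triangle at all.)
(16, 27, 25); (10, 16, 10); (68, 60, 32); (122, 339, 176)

1

(16,27,25): 16²+25² = 881 > 729 = 27² → acute
(10,16,10): 10²+10² = 200 < 256 = 16² → obtuse
(68,60,32): 32²+60² = 4624 = 68² → right
(122,339,176): 122+176 ≤ 339, not a triangle
1 of the 4 is obtuse.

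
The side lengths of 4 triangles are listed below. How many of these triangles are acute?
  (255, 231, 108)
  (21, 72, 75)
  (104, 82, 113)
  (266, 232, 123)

1

(255,231,108): 108²+231² = 65025 = 255² → right
(21,72,75): 21²+72² = 5625 = 75² → right
(104,82,113): 82²+104² = 17540 > 12769 = 113² → acute
(266,232,123): 123²+232² = 68953 < 70756 = 266² → obtuse
1 of the 4 is acute.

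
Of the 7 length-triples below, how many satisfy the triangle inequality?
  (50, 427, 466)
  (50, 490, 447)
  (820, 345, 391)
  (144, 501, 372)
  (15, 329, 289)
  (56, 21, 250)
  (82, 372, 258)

(50,427,466): 50+427 > 466 → valid
(50,447,490): 50+447 > 490 → valid
(345,391,820): 345+391 ≤ 820 → not valid
(144,372,501): 144+372 > 501 → valid
(15,289,329): 15+289 ≤ 329 → not valid
(21,56,250): 21+56 ≤ 250 → not valid
(82,258,372): 82+258 ≤ 372 → not valid
3 of the 7 triples form a triangle.

3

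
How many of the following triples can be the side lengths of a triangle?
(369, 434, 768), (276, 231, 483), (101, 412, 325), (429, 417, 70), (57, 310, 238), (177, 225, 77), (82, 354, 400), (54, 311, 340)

(369,434,768): 369+434 > 768 → valid
(231,276,483): 231+276 > 483 → valid
(101,325,412): 101+325 > 412 → valid
(70,417,429): 70+417 > 429 → valid
(57,238,310): 57+238 ≤ 310 → not valid
(77,177,225): 77+177 > 225 → valid
(82,354,400): 82+354 > 400 → valid
(54,311,340): 54+311 > 340 → valid
7 of the 8 triples form a triangle.

7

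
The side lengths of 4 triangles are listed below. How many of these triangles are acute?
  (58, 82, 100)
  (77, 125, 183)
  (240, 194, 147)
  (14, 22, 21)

3

(58,82,100): 58²+82² = 10088 > 10000 = 100² → acute
(77,125,183): 77²+125² = 21554 < 33489 = 183² → obtuse
(240,194,147): 147²+194² = 59245 > 57600 = 240² → acute
(14,22,21): 14²+21² = 637 > 484 = 22² → acute
3 of the 4 are acute.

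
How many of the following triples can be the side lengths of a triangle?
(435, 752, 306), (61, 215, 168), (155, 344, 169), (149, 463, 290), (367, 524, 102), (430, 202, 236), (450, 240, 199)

2

(306,435,752): 306+435 ≤ 752 → not valid
(61,168,215): 61+168 > 215 → valid
(155,169,344): 155+169 ≤ 344 → not valid
(149,290,463): 149+290 ≤ 463 → not valid
(102,367,524): 102+367 ≤ 524 → not valid
(202,236,430): 202+236 > 430 → valid
(199,240,450): 199+240 ≤ 450 → not valid
2 of the 7 triples form a triangle.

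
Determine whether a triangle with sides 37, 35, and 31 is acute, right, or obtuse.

Compare the square of the longest side to the sum of squares of the other two: 31² + 35² = 2186 > 1369 = 37².

acute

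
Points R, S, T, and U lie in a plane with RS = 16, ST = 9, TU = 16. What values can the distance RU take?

0 ≤ RU ≤ 41

The maximum is all hops collinear in one direction: 16 + 9 + 16 = 41.
The longest hop is 16; the others sum to 25. Since 16 ≤ 25, the path can fold back on itself completely, so the minimum distance is 0.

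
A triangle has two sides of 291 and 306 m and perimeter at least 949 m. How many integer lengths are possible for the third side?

245

Triangle inequality: 15 < x < 597. Perimeter ≥ 949 gives x ≥ 949 − 291 − 306 = 352.
So 352 ≤ x < 597; integers 352 through 596: 245 values.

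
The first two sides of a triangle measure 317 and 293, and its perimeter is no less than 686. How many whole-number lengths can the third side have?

534

Triangle inequality: 24 < x < 610. Perimeter ≥ 686 gives x ≥ 686 − 317 − 293 = 76.
So 76 ≤ x < 610; integers 76 through 609: 534 values.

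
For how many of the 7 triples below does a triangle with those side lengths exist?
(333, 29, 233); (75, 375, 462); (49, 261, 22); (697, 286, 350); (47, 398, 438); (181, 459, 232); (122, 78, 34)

(29,233,333): 29+233 ≤ 333 → not valid
(75,375,462): 75+375 ≤ 462 → not valid
(22,49,261): 22+49 ≤ 261 → not valid
(286,350,697): 286+350 ≤ 697 → not valid
(47,398,438): 47+398 > 438 → valid
(181,232,459): 181+232 ≤ 459 → not valid
(34,78,122): 34+78 ≤ 122 → not valid
1 of the 7 triples forms a triangle.

1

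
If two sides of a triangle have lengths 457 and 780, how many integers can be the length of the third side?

913

The third side lies in the open interval (323, 1237).
Integers from 324 to 1236 inclusive: 1236 − 324 + 1 = 913.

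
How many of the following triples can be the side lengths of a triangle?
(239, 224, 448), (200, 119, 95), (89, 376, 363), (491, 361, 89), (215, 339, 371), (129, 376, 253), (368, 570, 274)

(224,239,448): 224+239 > 448 → valid
(95,119,200): 95+119 > 200 → valid
(89,363,376): 89+363 > 376 → valid
(89,361,491): 89+361 ≤ 491 → not valid
(215,339,371): 215+339 > 371 → valid
(129,253,376): 129+253 > 376 → valid
(274,368,570): 274+368 > 570 → valid
6 of the 7 triples form a triangle.

6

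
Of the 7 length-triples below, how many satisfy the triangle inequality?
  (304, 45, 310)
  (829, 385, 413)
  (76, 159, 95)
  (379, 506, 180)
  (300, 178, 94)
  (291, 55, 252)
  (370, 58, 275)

(45,304,310): 45+304 > 310 → valid
(385,413,829): 385+413 ≤ 829 → not valid
(76,95,159): 76+95 > 159 → valid
(180,379,506): 180+379 > 506 → valid
(94,178,300): 94+178 ≤ 300 → not valid
(55,252,291): 55+252 > 291 → valid
(58,275,370): 58+275 ≤ 370 → not valid
4 of the 7 triples form a triangle.

4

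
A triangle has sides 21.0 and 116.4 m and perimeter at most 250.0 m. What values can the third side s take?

95.4 < s ≤ 112.6

Triangle inequality alone gives 95.4 < s < 137.4.
The perimeter condition gives s ≤ 250.0 − 21.0 − 116.4 = 112.6.
Intersecting the two: 95.4 < s ≤ 112.6.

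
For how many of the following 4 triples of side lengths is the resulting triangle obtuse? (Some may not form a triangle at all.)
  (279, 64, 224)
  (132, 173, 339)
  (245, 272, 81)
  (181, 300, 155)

3

(279,64,224): 64²+224² = 54272 < 77841 = 279² → obtuse
(132,173,339): 132+173 ≤ 339, not a triangle
(245,272,81): 81²+245² = 66586 < 73984 = 272² → obtuse
(181,300,155): 155²+181² = 56786 < 90000 = 300² → obtuse
3 of the 4 are obtuse.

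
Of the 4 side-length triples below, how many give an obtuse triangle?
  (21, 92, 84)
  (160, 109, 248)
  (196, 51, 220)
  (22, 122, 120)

3

(21,92,84): 21²+84² = 7497 < 8464 = 92² → obtuse
(160,109,248): 109²+160² = 37481 < 61504 = 248² → obtuse
(196,51,220): 51²+196² = 41017 < 48400 = 220² → obtuse
(22,122,120): 22²+120² = 14884 = 122² → right
3 of the 4 are obtuse.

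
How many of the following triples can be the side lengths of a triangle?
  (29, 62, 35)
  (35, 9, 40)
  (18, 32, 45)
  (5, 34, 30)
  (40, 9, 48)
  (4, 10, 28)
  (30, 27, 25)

(29,35,62): 29+35 > 62 → valid
(9,35,40): 9+35 > 40 → valid
(18,32,45): 18+32 > 45 → valid
(5,30,34): 5+30 > 34 → valid
(9,40,48): 9+40 > 48 → valid
(4,10,28): 4+10 ≤ 28 → not valid
(25,27,30): 25+27 > 30 → valid
6 of the 7 triples form a triangle.

6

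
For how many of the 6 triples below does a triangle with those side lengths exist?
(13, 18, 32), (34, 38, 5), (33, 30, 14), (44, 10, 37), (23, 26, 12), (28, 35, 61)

5

(13,18,32): 13+18 ≤ 32 → not valid
(5,34,38): 5+34 > 38 → valid
(14,30,33): 14+30 > 33 → valid
(10,37,44): 10+37 > 44 → valid
(12,23,26): 12+23 > 26 → valid
(28,35,61): 28+35 > 61 → valid
5 of the 6 triples form a triangle.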